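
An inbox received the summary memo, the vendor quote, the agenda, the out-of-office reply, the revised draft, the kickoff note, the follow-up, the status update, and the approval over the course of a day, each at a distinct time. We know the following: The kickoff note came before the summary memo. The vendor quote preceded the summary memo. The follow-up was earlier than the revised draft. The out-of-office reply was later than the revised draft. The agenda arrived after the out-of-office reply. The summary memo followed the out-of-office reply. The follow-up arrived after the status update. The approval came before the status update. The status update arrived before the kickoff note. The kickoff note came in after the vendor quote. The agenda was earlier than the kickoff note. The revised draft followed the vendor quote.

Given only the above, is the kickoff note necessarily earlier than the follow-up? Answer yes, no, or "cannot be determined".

no

Tracing the constraints gives the follow-up → the revised draft → the out-of-office reply → the agenda → the kickoff note, so the follow-up must come before the kickoff note.
That means the kickoff note cannot be before the follow-up.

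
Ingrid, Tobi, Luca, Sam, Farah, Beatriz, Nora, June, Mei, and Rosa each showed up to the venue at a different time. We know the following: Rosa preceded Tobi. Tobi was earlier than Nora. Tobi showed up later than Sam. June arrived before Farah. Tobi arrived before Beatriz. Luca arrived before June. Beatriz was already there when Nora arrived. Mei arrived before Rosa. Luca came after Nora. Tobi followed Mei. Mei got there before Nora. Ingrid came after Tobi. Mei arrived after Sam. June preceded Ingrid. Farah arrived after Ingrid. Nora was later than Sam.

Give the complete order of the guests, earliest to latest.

The constraints fix every adjacent pair, so only one ordering works:
Sam → Mei → Rosa → Tobi → Beatriz → Nora → Luca → June → Ingrid → Farah.

Sam, Mei, Rosa, Tobi, Beatriz, Nora, Luca, June, Ingrid, Farah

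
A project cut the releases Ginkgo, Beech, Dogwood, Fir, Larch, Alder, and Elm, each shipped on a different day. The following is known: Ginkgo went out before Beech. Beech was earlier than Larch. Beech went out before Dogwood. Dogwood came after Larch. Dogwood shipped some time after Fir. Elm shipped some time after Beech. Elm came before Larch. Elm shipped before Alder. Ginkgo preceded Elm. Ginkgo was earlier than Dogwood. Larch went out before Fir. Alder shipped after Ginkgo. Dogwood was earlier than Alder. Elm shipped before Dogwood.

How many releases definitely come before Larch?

Directly stated before Larch: Beech and Elm.
Ginkgo reaches Larch via Ginkgo → Beech → Larch.
No chain forces Fir (or any of the others) ahead of Larch.
That's Beech, Elm, and Ginkgo — 3 in all.

3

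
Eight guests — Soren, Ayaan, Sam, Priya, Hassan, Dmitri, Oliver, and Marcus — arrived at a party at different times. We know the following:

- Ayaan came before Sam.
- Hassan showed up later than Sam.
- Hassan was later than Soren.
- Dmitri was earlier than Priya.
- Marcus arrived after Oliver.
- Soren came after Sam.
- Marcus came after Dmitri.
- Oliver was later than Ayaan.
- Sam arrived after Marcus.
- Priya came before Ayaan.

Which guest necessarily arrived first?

Dmitri has a chain of constraints placing them before every other guest, so Dmitri must be first.

Dmitri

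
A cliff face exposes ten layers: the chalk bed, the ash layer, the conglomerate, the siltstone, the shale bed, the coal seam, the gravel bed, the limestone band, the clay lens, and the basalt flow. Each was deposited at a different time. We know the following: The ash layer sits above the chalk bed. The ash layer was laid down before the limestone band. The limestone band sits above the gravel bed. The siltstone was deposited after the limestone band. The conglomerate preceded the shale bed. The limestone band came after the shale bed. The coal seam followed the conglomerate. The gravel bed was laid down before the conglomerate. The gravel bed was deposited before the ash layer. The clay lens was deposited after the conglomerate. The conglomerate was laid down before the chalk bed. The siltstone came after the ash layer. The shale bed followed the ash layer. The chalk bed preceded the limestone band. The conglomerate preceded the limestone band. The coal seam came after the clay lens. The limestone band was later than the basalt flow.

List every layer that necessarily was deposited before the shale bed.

Directly stated before the shale bed: the ash layer and the conglomerate.
The chalk bed reaches the shale bed via the chalk bed → the ash layer → the shale bed.
The gravel bed reaches the shale bed via the gravel bed → the ash layer → the shale bed.
No chain forces the clay lens (or any of the others) ahead of the shale bed.

the ash layer, the chalk bed, the conglomerate, the gravel bed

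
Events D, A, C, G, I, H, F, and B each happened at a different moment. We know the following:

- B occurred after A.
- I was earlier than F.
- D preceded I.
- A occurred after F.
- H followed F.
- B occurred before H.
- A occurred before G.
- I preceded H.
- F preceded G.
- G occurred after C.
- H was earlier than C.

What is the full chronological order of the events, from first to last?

D, I, F, A, B, H, C, G

The constraints fix every adjacent pair, so only one ordering works:
D → I → F → A → B → H → C → G.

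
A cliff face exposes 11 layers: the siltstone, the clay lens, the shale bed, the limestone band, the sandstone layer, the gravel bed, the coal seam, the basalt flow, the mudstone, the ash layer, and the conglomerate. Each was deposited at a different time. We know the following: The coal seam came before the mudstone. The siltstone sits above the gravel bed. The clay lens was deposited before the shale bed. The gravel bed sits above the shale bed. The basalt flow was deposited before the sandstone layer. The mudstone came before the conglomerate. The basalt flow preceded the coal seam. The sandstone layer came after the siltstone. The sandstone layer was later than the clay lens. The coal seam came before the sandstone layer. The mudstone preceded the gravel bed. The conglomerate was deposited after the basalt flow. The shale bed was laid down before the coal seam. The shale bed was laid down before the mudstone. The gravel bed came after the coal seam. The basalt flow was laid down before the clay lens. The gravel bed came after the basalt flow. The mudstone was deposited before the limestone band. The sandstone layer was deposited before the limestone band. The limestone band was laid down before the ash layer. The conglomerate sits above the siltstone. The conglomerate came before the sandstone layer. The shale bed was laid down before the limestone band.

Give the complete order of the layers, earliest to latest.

the basalt flow, the clay lens, the shale bed, the coal seam, the mudstone, the gravel bed, the siltstone, the conglomerate, the sandstone layer, the limestone band, the ash layer

The constraints fix every adjacent pair, so only one ordering works:
the basalt flow → the clay lens → the shale bed → the coal seam → the mudstone → the gravel bed → the siltstone → the conglomerate → the sandstone layer → the limestone band → the ash layer.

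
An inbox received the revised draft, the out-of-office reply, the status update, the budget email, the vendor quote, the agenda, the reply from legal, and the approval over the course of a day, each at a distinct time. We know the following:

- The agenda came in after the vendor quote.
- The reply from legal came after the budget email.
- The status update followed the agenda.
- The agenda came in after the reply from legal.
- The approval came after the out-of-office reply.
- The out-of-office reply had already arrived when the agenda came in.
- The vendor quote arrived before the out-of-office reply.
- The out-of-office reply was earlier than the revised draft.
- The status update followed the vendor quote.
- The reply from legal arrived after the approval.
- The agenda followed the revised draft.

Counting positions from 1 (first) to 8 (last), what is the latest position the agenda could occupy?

7

The agenda must come before the status update — 1 message forced after it.
Everything else can be placed before the agenda in some valid order, so the agenda can sit as late as position 8 − 1 = 7.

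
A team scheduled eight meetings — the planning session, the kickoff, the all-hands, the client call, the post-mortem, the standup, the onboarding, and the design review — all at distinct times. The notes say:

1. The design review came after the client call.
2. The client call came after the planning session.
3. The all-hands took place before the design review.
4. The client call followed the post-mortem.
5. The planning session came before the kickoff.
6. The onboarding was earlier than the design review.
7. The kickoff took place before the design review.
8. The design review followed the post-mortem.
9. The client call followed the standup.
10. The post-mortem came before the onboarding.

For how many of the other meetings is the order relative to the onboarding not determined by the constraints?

Forced before the onboarding: the post-mortem; forced after the onboarding: the design review.
That leaves the all-hands, the client call, the kickoff, the planning session, and the standup with no forced order relative to the onboarding — 5.

5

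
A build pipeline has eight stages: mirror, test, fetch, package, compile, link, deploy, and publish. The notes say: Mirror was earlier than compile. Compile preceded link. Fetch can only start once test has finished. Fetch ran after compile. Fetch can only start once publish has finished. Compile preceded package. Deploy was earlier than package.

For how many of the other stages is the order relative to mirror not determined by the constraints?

3

Forced after mirror: compile, fetch, link, and package.
That leaves deploy, publish, and test with no forced order relative to mirror — 3.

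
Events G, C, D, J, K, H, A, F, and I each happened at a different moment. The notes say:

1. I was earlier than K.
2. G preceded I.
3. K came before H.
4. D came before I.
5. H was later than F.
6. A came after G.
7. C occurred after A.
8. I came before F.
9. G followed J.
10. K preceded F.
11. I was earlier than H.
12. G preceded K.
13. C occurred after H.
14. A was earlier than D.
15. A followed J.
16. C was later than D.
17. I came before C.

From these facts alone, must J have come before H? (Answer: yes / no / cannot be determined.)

Chain the constraints: J → G → I → H. Each link is directly stated, so J comes before H.

yes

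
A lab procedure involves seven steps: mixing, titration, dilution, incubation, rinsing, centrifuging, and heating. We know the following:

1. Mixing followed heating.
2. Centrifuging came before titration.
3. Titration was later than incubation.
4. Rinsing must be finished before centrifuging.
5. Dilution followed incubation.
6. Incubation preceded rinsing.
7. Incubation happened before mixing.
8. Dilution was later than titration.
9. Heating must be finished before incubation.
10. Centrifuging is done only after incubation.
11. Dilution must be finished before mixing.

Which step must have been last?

mixing

Every other step has a chain of constraints placing it before mixing, so mixing is last.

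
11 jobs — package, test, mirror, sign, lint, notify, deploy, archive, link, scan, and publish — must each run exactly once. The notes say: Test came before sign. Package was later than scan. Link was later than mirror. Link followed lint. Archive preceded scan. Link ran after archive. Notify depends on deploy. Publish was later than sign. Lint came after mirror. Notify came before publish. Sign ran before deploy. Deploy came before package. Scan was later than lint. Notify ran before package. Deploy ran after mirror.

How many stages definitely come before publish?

Directly stated before publish: notify and sign.
Deploy reaches publish via deploy → notify → publish.
Mirror reaches publish via mirror → deploy → notify → publish.
Test reaches publish via test → sign → publish.
No chain forces scan (or any of the others) ahead of publish.
That's deploy, mirror, notify, sign, and test — 5 in all.

5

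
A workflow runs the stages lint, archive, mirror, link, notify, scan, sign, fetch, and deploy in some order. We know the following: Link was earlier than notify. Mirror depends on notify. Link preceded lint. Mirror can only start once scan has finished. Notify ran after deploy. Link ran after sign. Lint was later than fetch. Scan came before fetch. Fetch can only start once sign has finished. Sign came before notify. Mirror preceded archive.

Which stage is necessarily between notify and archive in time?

Tracing the constraints gives notify → mirror → archive, so mirror sits after notify and before archive.
No other stage is forced both after notify and before archive.

mirror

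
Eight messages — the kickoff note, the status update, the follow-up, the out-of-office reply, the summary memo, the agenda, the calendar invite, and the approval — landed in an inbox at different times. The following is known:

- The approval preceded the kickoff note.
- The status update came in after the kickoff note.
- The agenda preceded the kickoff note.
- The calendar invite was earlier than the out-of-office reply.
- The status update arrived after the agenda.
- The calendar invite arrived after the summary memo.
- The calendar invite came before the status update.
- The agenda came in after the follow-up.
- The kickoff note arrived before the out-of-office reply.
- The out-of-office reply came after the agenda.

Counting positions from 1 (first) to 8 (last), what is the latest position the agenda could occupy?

The agenda must come before the kickoff note, the out-of-office reply, and the status update — 3 messages forced after it.
Everything else can be placed before the agenda in some valid order, so the agenda can sit as late as position 8 − 3 = 5.

5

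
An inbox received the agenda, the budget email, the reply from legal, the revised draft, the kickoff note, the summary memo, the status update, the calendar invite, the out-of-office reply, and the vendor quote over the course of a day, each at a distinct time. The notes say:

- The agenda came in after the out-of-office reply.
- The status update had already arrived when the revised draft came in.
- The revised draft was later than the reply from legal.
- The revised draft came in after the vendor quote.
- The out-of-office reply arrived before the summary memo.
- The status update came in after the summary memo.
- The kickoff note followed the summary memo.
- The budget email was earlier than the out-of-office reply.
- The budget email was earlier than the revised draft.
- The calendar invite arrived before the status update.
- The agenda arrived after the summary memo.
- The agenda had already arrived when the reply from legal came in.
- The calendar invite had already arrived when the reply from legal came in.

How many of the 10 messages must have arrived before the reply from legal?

Directly stated before the reply from legal: the agenda and the calendar invite.
The budget email reaches the reply from legal via the budget email → the out-of-office reply → the agenda → the reply from legal.
The out-of-office reply reaches the reply from legal via the out-of-office reply → the agenda → the reply from legal.
The summary memo reaches the reply from legal via the summary memo → the agenda → the reply from legal.
That's the agenda, the budget email, the calendar invite, the out-of-office reply, and the summary memo — 5 in all.

5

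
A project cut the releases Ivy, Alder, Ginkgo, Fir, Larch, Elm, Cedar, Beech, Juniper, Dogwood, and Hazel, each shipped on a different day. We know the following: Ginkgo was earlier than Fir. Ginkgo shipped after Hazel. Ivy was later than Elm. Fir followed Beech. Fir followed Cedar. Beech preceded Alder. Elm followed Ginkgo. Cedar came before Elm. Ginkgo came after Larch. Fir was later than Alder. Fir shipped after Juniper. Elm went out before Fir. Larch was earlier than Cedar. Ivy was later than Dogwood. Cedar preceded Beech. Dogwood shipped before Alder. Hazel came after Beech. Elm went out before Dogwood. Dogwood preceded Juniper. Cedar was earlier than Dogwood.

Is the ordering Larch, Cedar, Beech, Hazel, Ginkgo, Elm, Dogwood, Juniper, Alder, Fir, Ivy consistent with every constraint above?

Check each stated constraint against the proposed order — e.g. Beech is ahead of Fir; Cedar is ahead of Fir. Every pair is in the required order; nothing is violated.

yes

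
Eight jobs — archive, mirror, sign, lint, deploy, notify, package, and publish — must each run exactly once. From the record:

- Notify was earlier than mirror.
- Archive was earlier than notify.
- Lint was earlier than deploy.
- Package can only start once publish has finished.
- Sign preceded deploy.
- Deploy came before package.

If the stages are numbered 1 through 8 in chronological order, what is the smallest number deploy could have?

Lint and sign must both come before deploy — 2 forced predecessors.
Nothing else is forced ahead of deploy, so its earliest slot is position 2 + 1 = 3.

3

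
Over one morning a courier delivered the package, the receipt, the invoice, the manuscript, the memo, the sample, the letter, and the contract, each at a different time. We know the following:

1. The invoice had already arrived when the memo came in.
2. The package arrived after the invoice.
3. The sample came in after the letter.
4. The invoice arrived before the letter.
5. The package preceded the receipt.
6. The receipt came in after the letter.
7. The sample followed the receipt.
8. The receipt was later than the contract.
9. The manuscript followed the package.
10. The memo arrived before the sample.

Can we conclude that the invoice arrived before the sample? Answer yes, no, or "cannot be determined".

yes

Chain the constraints: the invoice → the memo → the sample. Each link is directly stated, so the invoice comes before the sample.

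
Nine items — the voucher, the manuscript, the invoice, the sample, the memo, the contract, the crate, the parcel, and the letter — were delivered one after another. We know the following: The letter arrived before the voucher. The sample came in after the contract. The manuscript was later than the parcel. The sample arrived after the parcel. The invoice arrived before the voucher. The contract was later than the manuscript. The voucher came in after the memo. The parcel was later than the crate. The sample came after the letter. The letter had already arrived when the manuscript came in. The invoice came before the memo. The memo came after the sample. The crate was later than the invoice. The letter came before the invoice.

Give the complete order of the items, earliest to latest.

The constraints fix every adjacent pair, so only one ordering works:
the letter → the invoice → the crate → the parcel → the manuscript → the contract → the sample → the memo → the voucher.

the letter, the invoice, the crate, the parcel, the manuscript, the contract, the sample, the memo, the voucher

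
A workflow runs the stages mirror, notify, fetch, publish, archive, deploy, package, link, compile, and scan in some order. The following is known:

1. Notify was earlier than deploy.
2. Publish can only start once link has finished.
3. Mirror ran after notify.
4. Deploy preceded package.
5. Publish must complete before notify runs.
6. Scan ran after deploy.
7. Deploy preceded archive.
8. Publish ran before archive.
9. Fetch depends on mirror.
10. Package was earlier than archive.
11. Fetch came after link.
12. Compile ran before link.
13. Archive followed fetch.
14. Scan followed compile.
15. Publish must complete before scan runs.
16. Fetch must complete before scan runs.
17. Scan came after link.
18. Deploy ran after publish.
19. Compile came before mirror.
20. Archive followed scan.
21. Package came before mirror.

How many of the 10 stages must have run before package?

Directly stated before package: deploy.
Compile reaches package via compile → link → publish → deploy → package.
Link reaches package via link → publish → deploy → package.
Notify reaches package via notify → deploy → package.
Likewise publish reaches package by chaining the stated constraints.
No chain forces scan (or any of the others) ahead of package.
That's compile, deploy, link, notify, and publish — 5 in all.

5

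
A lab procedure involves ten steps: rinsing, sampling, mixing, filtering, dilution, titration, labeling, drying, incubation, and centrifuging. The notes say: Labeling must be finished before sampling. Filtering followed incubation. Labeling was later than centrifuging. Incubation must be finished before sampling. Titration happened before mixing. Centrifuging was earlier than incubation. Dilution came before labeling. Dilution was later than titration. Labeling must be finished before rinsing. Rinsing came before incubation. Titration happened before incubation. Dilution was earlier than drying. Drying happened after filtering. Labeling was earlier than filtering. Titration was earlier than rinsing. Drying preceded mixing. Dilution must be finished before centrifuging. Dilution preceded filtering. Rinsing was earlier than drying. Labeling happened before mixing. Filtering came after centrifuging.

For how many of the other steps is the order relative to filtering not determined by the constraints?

1

Forced before filtering: centrifuging, dilution, incubation, labeling, rinsing, and titration; forced after filtering: drying and mixing.
That leaves sampling with no forced order relative to filtering — 1.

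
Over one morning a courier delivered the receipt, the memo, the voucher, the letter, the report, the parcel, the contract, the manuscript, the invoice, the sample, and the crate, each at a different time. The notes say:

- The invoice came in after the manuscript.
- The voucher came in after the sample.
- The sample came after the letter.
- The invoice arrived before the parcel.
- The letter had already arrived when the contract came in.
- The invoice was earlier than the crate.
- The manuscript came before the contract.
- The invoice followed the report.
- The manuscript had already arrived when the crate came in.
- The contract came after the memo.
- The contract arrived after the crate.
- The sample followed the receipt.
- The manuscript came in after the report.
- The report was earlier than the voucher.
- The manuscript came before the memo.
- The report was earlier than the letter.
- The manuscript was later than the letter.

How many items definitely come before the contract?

Directly stated before the contract: the crate, the letter, the manuscript, and the memo.
The invoice reaches the contract via the invoice → the crate → the contract.
The report reaches the contract via the report → the manuscript → the contract.
That's the crate, the invoice, the letter, the manuscript, the memo, and the report — 6 in all.

6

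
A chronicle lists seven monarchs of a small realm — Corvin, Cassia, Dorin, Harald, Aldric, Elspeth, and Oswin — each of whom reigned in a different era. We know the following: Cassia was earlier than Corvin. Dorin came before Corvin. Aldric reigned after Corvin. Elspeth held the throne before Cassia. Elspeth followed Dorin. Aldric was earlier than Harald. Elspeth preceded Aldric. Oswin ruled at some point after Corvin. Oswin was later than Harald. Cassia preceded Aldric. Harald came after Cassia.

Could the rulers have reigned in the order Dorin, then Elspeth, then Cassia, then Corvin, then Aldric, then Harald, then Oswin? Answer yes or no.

yes

Check each stated constraint against the proposed order — e.g. Dorin is ahead of Corvin; Corvin is ahead of Oswin. Every pair is in the required order; nothing is violated.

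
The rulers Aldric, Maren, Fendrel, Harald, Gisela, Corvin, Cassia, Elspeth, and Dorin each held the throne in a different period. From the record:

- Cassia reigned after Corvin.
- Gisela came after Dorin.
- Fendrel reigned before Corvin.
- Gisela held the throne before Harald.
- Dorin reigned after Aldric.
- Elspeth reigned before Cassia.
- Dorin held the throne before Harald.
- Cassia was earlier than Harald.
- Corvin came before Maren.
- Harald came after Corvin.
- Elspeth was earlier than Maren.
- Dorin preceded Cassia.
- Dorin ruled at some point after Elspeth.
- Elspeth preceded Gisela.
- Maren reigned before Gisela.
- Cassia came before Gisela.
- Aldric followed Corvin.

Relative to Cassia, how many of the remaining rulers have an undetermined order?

1

Forced before Cassia: Aldric, Corvin, Dorin, Elspeth, and Fendrel; forced after Cassia: Gisela and Harald.
That leaves Maren with no forced order relative to Cassia — 1.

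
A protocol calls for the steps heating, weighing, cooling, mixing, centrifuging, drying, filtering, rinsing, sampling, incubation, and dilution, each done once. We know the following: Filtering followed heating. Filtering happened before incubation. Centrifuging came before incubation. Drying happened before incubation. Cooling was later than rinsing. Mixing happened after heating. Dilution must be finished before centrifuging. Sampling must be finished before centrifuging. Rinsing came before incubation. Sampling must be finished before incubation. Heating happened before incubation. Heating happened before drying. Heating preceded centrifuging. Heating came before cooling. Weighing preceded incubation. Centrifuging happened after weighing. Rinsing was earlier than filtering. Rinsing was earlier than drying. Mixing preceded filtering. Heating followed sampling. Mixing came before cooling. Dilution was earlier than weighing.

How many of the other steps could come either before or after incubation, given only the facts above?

Forced before incubation: centrifuging, dilution, drying, filtering, heating, mixing, rinsing, sampling, and weighing.
That leaves cooling with no forced order relative to incubation — 1.

1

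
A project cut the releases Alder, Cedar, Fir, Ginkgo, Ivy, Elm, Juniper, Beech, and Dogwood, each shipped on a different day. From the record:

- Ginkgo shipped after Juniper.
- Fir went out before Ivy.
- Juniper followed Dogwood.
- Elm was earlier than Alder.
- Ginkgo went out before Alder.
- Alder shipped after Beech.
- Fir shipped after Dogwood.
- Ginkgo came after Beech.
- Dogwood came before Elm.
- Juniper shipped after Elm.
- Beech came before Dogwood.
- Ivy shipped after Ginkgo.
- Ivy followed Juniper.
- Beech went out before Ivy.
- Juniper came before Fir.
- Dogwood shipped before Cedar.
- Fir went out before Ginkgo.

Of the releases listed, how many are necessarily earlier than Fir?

Directly stated before Fir: Dogwood and Juniper.
Beech reaches Fir via Beech → Dogwood → Fir.
Elm reaches Fir via Elm → Juniper → Fir.
That's Beech, Dogwood, Elm, and Juniper — 4 in all.

4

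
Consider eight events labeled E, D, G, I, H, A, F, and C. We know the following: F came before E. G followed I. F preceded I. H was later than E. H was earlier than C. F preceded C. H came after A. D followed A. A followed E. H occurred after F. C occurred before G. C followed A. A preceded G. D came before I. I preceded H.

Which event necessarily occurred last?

Every other event has a chain of constraints placing it before G, so G is last.

G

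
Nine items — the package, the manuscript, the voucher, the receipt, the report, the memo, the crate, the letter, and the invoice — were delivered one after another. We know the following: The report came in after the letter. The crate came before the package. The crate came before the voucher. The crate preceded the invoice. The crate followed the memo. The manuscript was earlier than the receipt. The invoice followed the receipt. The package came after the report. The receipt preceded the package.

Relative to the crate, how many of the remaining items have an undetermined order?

4

Forced before the crate: the memo; forced after the crate: the invoice, the package, and the voucher.
That leaves the letter, the manuscript, the receipt, and the report with no forced order relative to the crate — 4.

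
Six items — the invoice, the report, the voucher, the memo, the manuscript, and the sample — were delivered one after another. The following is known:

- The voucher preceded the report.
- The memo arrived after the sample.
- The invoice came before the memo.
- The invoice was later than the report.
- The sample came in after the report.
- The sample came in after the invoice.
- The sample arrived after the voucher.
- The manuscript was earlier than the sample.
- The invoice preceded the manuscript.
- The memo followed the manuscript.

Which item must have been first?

The voucher has a chain of constraints placing it before every other item, so the voucher must be first.

the voucher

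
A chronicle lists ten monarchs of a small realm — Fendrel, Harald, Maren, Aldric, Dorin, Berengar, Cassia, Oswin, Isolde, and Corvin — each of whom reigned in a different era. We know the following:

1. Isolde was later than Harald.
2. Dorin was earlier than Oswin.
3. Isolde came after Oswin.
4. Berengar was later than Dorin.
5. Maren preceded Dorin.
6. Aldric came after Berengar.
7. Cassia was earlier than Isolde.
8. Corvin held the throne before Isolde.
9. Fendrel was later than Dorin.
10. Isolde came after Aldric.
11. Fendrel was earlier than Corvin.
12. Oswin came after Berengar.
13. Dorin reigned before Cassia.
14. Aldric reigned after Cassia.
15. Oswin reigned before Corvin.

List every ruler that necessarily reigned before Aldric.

Berengar, Cassia, Dorin, Maren

Directly stated before Aldric: Berengar and Cassia.
Dorin reaches Aldric via Dorin → Berengar → Aldric.
Maren reaches Aldric via Maren → Dorin → Berengar → Aldric.
No chain forces Oswin (or any of the others) ahead of Aldric.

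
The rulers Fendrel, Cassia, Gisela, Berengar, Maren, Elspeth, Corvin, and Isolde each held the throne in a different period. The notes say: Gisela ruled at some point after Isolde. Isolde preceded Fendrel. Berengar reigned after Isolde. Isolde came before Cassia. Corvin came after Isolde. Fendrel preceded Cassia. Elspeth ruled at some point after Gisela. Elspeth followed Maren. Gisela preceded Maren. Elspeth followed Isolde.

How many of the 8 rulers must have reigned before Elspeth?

Directly stated before Elspeth: Gisela, Isolde, and Maren.
That's Gisela, Isolde, and Maren — 3 in all.

3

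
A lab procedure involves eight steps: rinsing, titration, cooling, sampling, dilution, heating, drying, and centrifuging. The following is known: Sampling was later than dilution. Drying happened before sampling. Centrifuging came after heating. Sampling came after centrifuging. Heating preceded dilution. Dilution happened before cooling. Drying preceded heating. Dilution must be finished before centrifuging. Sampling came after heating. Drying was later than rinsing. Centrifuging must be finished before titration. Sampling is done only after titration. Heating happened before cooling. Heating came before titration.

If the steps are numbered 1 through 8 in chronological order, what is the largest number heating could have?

3

Heating must come before centrifuging, cooling, dilution, sampling, and titration — 5 steps forced after it.
Everything else can be placed before heating in some valid order, so heating can sit as late as position 8 − 5 = 3.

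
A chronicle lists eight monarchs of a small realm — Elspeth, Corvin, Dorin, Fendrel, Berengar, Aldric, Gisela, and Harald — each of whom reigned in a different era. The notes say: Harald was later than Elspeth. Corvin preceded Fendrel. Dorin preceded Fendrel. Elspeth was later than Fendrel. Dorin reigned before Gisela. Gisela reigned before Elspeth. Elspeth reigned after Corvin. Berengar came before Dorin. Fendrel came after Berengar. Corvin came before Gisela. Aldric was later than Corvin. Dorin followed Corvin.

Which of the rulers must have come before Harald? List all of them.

Berengar, Corvin, Dorin, Elspeth, Fendrel, Gisela

Directly stated before Harald: Elspeth.
Berengar reaches Harald via Berengar → Fendrel → Elspeth → Harald.
Corvin reaches Harald via Corvin → Elspeth → Harald.
Dorin reaches Harald via Dorin → Fendrel → Elspeth → Harald.
Likewise Fendrel and Gisela each reach Harald by chaining the stated constraints.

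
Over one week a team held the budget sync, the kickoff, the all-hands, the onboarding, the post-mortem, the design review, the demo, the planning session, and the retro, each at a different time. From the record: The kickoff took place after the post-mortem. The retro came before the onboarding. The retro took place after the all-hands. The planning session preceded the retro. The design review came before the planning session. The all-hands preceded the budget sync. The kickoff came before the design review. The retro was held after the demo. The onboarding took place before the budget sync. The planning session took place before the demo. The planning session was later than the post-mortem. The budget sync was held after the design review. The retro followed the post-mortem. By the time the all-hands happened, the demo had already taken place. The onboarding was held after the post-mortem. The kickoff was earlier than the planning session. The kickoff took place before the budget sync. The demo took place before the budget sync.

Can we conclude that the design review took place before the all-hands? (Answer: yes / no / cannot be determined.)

Chain the constraints: the design review → the planning session → the demo → the all-hands. Each link is directly stated, so the design review comes before the all-hands.

yes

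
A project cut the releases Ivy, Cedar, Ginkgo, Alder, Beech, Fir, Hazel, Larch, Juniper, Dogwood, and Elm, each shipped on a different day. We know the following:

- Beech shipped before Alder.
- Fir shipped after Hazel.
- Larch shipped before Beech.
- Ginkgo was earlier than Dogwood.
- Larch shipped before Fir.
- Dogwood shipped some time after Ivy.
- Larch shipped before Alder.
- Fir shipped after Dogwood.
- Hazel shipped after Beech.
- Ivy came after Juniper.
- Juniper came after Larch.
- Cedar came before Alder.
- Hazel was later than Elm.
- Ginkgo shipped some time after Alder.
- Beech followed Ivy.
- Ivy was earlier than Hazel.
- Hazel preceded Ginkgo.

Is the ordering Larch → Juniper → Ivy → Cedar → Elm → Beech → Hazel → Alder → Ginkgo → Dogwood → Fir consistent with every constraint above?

yes

Check each stated constraint against the proposed order — e.g. Larch is ahead of Alder; Larch is ahead of Fir. Every pair is in the required order; nothing is violated.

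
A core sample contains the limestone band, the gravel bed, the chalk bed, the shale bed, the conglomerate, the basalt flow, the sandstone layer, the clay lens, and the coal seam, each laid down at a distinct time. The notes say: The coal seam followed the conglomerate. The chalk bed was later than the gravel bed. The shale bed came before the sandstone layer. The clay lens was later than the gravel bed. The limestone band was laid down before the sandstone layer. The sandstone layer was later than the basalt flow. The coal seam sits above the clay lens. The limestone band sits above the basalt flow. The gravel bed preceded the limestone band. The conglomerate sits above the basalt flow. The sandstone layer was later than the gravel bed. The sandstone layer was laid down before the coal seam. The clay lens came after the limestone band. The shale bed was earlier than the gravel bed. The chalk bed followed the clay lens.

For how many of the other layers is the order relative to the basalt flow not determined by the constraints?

Forced after the basalt flow: the chalk bed, the clay lens, the coal seam, the conglomerate, the limestone band, and the sandstone layer.
That leaves the gravel bed and the shale bed with no forced order relative to the basalt flow — 2.

2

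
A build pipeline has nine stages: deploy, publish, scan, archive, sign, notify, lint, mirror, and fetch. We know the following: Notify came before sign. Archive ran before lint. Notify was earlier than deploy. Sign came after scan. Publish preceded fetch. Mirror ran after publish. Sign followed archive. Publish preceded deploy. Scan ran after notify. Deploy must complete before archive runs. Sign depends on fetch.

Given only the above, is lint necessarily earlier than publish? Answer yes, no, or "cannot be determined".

Tracing the constraints gives publish → deploy → archive → lint, so publish must come before lint.
That means lint cannot be before publish.

no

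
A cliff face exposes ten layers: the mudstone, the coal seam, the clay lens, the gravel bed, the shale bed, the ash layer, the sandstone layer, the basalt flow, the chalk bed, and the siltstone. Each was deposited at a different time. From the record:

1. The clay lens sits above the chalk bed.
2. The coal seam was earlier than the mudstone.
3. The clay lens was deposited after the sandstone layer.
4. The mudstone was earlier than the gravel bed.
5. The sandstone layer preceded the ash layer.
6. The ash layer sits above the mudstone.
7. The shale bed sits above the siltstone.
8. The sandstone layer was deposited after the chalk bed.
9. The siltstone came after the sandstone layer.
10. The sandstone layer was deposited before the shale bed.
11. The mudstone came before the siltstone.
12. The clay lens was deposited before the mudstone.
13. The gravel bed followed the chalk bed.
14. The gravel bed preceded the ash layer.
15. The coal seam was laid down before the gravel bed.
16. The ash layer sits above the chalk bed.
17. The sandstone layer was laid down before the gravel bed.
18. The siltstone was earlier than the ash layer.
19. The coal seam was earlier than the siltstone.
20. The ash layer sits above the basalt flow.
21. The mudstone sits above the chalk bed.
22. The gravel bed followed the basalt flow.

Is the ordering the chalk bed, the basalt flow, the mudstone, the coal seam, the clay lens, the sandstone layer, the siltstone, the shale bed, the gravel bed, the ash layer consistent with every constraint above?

The constraints require the coal seam before the mudstone, but in the proposed sequence the mudstone appears ahead of the coal seam. That one violation is enough.

no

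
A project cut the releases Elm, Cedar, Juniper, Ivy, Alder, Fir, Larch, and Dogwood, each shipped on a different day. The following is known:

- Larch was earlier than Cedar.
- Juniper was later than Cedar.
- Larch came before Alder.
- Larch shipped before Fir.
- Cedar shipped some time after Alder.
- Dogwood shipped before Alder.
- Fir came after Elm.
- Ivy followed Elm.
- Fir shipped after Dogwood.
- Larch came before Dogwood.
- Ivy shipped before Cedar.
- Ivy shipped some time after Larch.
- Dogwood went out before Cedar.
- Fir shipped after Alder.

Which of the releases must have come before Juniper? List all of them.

Alder, Cedar, Dogwood, Elm, Ivy, Larch

Directly stated before Juniper: Cedar.
Alder reaches Juniper via Alder → Cedar → Juniper.
Dogwood reaches Juniper via Dogwood → Cedar → Juniper.
Elm reaches Juniper via Elm → Ivy → Cedar → Juniper.
Likewise Ivy and Larch each reach Juniper by chaining the stated constraints.
No chain forces Fir ahead of Juniper.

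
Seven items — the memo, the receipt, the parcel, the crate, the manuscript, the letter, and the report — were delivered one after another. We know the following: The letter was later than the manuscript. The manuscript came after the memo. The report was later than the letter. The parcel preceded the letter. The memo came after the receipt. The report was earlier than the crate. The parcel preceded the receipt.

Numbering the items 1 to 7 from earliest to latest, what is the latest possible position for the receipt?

2

The receipt must come before the crate, the letter, the manuscript, the memo, and the report — 5 items forced after it.
Everything else can be placed before the receipt in some valid order, so the receipt can sit as late as position 7 − 5 = 2.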